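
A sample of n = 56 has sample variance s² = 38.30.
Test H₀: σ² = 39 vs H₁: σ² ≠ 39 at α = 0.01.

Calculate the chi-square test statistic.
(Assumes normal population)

df = n - 1 = 55
χ² = (n-1)s²/σ₀² = 55×38.30/39 = 54.0128
Critical values: χ²_{0.995,55} = 31.735, χ²_{0.005,55} = 85.749
Rejection region: χ² < 31.735 or χ² > 85.749
Decision: fail to reject H₀

Answer: χ² = 54.0128, fail to reject H₀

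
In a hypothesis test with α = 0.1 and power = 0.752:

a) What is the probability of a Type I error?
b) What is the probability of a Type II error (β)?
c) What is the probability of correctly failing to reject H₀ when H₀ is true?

a) Type I error probability = α = 0.1
b) Power = P(reject H₀ | H₁ true) = 1 - β = 0.752, so Type II error probability = β = 1 - Power = 0.248
c) P(fail to reject H₀ | H₀ true) = 1 - α = 0.9

Answer: a) 0.1, b) 0.248, c) 0.9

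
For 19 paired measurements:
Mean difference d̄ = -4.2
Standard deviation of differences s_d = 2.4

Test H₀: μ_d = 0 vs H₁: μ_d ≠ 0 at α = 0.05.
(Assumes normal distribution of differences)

df = n - 1 = 18
SE = s_d/√n = 2.4/√19 = 0.5506
t = d̄/SE = -4.2/0.5506 = -7.6280
Critical value: t_{0.025,18} = ±2.101
p-value < 0.0001
Decision: reject H₀

Answer: t = -7.6280, reject H₀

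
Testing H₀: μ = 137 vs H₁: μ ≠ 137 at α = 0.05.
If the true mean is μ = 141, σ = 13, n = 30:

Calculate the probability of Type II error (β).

SE = σ/√n = 13/√30 = 2.3735
Critical values: μ₀ ± z_0.025×SE = 137 ± 1.960×2.3735
Acceptance region: (132.3479, 141.6521)
Under H₁ (μ = 141): z_high = (141.6521 - 141)/2.3735 = 0.2747, z_low = (132.3479 - 141)/2.3735 = -3.6453
β = P(not reject | H₁) = Φ(0.2747) - Φ(-3.6453) ≈ 0.6081

Answer: β ≈ 0.6081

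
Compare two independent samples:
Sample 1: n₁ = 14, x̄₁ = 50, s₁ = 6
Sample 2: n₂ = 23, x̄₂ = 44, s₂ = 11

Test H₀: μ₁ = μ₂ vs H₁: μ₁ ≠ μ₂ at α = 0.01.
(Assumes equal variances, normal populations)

Answer: t = 1.8717, fail to reject H₀

Derivation:
Pooled variance: s²_p = [13×6² + 22×11²]/(35) = 89.4286
s_p = 9.4567
SE = s_p×√(1/n₁ + 1/n₂) = 9.4567×√(1/14 + 1/23) = 3.2056
t = (x̄₁ - x̄₂)/SE = (50 - 44)/3.2056 = 1.8717
df = 35, t-critical = ±2.724
Decision: fail to reject H₀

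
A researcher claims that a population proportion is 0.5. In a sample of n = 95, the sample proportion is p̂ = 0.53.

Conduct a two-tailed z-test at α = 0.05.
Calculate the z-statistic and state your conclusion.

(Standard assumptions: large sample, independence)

Answer: z = 0.5848, fail to reject H₀

Derivation:
H₀: p = 0.5, H₁: p ≠ 0.5
Standard error: SE = √(p₀(1-p₀)/n) = √(0.5×0.5/95) = 0.051299
z-statistic: z = (p̂ - p₀)/SE = (0.53 - 0.5)/0.051299 = 0.5848
Critical value: z_0.025 = ±1.960
p-value = 0.5587
Decision: fail to reject H₀ at α = 0.05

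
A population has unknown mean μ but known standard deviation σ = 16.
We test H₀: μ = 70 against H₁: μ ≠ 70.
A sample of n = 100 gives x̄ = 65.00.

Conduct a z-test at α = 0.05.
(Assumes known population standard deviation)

Standard error: SE = σ/√n = 16/√100 = 1.6000
z-statistic: z = (x̄ - μ₀)/SE = (65.00 - 70)/1.6000 = -3.1250
Critical value: ±1.960
p-value = 0.0018
Decision: reject H₀

Answer: z = -3.1250, reject H₀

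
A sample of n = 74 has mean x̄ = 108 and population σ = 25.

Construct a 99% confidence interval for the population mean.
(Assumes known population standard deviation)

Confidence level: 99%, α = 0.01
z_0.005 = 2.576
SE = σ/√n = 25/√74 = 2.9062
Margin of error = 2.576 × 2.9062 = 7.4864
CI: x̄ ± margin = 108 ± 7.4864
CI: (100.5136, 115.4864)

Answer: (100.5136, 115.4864)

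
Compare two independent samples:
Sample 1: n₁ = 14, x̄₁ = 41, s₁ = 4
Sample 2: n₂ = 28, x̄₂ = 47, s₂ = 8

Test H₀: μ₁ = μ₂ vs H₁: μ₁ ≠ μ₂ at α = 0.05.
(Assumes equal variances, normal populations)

Answer: t = -2.6348, reject H₀

Derivation:
Pooled variance: s²_p = [13×4² + 27×8²]/(40) = 48.4000
s_p = 6.9570
SE = s_p×√(1/n₁ + 1/n₂) = 6.9570×√(1/14 + 1/28) = 2.2772
t = (x̄₁ - x̄₂)/SE = (41 - 47)/2.2772 = -2.6348
df = 40, t-critical = ±2.021
Decision: reject H₀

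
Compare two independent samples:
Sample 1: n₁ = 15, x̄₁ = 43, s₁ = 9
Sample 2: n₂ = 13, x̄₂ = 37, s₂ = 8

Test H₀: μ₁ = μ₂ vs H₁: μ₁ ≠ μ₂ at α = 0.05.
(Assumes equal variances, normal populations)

Answer: t = 1.8513, fail to reject H₀

Derivation:
Pooled variance: s²_p = [14×9² + 12×8²]/(26) = 73.1538
s_p = 8.5530
SE = s_p×√(1/n₁ + 1/n₂) = 8.5530×√(1/15 + 1/13) = 3.2410
t = (x̄₁ - x̄₂)/SE = (43 - 37)/3.2410 = 1.8513
df = 26, t-critical = ±2.056
Decision: fail to reject H₀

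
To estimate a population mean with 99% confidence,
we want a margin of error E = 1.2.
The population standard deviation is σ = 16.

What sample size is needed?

Answer: n = 1180

Derivation:
z_0.005 = 2.576
n = (z×σ/E)² = (2.576×16/1.2)²
n = 1179.6935
Round up: n = 1180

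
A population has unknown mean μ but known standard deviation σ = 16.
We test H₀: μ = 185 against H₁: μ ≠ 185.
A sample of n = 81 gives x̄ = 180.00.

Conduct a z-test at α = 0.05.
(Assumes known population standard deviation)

Standard error: SE = σ/√n = 16/√81 = 1.7778
z-statistic: z = (x̄ - μ₀)/SE = (180.00 - 185)/1.7778 = -2.8125
Critical value: ±1.960
p-value = 0.0049
Decision: reject H₀

Answer: z = -2.8125, reject H₀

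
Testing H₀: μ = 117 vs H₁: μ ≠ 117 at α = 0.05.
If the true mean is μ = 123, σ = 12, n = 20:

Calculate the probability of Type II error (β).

Answer: β ≈ 0.3913

Derivation:
SE = σ/√n = 12/√20 = 2.6833
Critical values: μ₀ ± z_0.025×SE = 117 ± 1.960×2.6833
Acceptance region: (111.7407, 122.2593)
Under H₁ (μ = 123): z_high = (122.2593 - 123)/2.6833 = -0.2760, z_low = (111.7407 - 123)/2.6833 = -4.1961
β = P(not reject | H₁) = Φ(-0.2760) - Φ(-4.1961) ≈ 0.3913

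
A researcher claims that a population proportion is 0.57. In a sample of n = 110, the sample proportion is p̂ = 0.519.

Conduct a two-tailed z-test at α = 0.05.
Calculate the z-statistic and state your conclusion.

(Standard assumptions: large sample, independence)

H₀: p = 0.57, H₁: p ≠ 0.57
Standard error: SE = √(p₀(1-p₀)/n) = √(0.57×0.43/110) = 0.047204
z-statistic: z = (p̂ - p₀)/SE = (0.519 - 0.57)/0.047204 = -1.0804
Critical value: z_0.025 = ±1.960
p-value = 0.2800
Decision: fail to reject H₀ at α = 0.05

Answer: z = -1.0804, fail to reject H₀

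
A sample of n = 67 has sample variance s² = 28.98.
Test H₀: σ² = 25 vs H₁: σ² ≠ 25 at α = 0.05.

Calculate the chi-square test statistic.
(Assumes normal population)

df = n - 1 = 66
χ² = (n-1)s²/σ₀² = 66×28.98/25 = 76.5072
Critical values: χ²_{0.975,66} = 45.431, χ²_{0.025,66} = 90.349
Rejection region: χ² < 45.431 or χ² > 90.349
Decision: fail to reject H₀

Answer: χ² = 76.5072, fail to reject H₀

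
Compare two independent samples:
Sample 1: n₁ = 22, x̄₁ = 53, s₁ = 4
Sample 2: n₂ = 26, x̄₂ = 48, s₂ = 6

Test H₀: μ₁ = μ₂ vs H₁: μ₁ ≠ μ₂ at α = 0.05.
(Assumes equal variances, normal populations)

Answer: t = 3.3298, reject H₀

Derivation:
Pooled variance: s²_p = [21×4² + 25×6²]/(46) = 26.8696
s_p = 5.1836
SE = s_p×√(1/n₁ + 1/n₂) = 5.1836×√(1/22 + 1/26) = 1.5016
t = (x̄₁ - x̄₂)/SE = (53 - 48)/1.5016 = 3.3298
df = 46, t-critical = ±2.013
Decision: reject H₀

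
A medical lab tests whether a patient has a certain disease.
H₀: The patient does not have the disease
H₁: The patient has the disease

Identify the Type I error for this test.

A Type I error (probability α) occurs when we reject a true H₀.
A Type II error (probability β) occurs when we fail to reject a false H₀.

Answer: Diagnosing a healthy patient as having the disease (false positive)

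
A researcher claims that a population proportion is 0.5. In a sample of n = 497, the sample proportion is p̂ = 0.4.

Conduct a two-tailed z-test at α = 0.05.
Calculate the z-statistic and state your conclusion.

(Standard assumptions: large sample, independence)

Answer: z = -4.4587, reject H₀

Derivation:
H₀: p = 0.5, H₁: p ≠ 0.5
Standard error: SE = √(p₀(1-p₀)/n) = √(0.5×0.5/497) = 0.022428
z-statistic: z = (p̂ - p₀)/SE = (0.4 - 0.5)/0.022428 = -4.4587
Critical value: z_0.025 = ±1.960
p-value < 0.0001
Decision: reject H₀ at α = 0.05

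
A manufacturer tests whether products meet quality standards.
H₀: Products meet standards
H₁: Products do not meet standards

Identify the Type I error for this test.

Answer: Rejecting good products that actually meet standards

Derivation:
Type I error: rejecting H₀ when it is actually true (false positive).
Type II error: failing to reject H₀ when H₁ is actually true (false negative).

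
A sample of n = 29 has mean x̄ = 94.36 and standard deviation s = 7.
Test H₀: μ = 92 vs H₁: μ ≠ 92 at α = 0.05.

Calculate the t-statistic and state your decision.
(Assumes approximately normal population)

df = n - 1 = 28
SE = s/√n = 7/√29 = 1.2999
t = (x̄ - μ₀)/SE = (94.36 - 92)/1.2999 = 1.8155
Critical value: t_{0.025,28} = ±2.048
p-value ≈ 0.0802
Decision: fail to reject H₀

Answer: t = 1.8155, fail to reject H₀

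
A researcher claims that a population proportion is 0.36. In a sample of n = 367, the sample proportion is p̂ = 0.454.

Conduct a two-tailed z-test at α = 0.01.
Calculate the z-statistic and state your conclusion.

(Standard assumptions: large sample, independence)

Answer: z = 3.7516, reject H₀

Derivation:
H₀: p = 0.36, H₁: p ≠ 0.36
Standard error: SE = √(p₀(1-p₀)/n) = √(0.36×0.64/367) = 0.025056
z-statistic: z = (p̂ - p₀)/SE = (0.454 - 0.36)/0.025056 = 3.7516
Critical value: z_0.005 = ±2.576
p-value = 0.0002
Decision: reject H₀ at α = 0.01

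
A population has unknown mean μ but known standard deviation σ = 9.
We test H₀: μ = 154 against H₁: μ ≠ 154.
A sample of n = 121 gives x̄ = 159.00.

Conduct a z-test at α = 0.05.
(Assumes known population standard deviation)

Standard error: SE = σ/√n = 9/√121 = 0.8182
z-statistic: z = (x̄ - μ₀)/SE = (159.00 - 154)/0.8182 = 6.1110
Critical value: ±1.960
p-value < 0.0001
Decision: reject H₀

Answer: z = 6.1110, reject H₀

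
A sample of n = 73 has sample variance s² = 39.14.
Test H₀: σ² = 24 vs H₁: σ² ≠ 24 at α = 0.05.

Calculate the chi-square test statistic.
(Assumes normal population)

df = n - 1 = 72
χ² = (n-1)s²/σ₀² = 72×39.14/24 = 117.4200
Critical values: χ²_{0.975,72} = 50.428, χ²_{0.025,72} = 97.353
Rejection region: χ² < 50.428 or χ² > 97.353
Decision: reject H₀

Answer: χ² = 117.4200, reject H₀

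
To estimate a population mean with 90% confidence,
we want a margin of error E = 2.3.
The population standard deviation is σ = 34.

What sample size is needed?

z_0.05 = 1.645
n = (z×σ/E)² = (1.645×34/2.3)²
n = 591.3355
Round up: n = 592

Answer: n = 592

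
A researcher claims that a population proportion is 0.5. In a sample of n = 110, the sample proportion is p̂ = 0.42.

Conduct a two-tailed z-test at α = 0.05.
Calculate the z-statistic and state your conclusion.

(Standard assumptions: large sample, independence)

H₀: p = 0.5, H₁: p ≠ 0.5
Standard error: SE = √(p₀(1-p₀)/n) = √(0.5×0.5/110) = 0.047673
z-statistic: z = (p̂ - p₀)/SE = (0.42 - 0.5)/0.047673 = -1.6781
Critical value: z_0.025 = ±1.960
p-value = 0.0933
Decision: fail to reject H₀ at α = 0.05

Answer: z = -1.6781, fail to reject H₀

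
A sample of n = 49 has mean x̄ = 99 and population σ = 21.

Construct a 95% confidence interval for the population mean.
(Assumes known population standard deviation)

Answer: (93.1200, 104.8800)

Derivation:
Confidence level: 95%, α = 0.05
z_0.025 = 1.960
SE = σ/√n = 21/√49 = 3.0000
Margin of error = 1.960 × 3.0000 = 5.8800
CI: x̄ ± margin = 99 ± 5.8800
CI: (93.1200, 104.8800)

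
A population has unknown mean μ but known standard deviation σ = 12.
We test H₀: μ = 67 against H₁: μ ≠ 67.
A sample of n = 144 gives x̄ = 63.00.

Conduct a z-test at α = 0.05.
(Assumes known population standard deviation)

Standard error: SE = σ/√n = 12/√144 = 1.0000
z-statistic: z = (x̄ - μ₀)/SE = (63.00 - 67)/1.0000 = -4.0000
Critical value: ±1.960
p-value = 0.0001
Decision: reject H₀

Answer: z = -4.0000, reject H₀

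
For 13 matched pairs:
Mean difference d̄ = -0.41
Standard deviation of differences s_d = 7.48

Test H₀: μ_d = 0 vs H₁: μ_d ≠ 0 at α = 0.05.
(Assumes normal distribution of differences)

Answer: t = -0.1976, fail to reject H₀

Derivation:
df = n - 1 = 12
SE = s_d/√n = 7.48/√13 = 2.0746
t = d̄/SE = -0.41/2.0746 = -0.1976
Critical value: t_{0.025,12} = ±2.179
p-value ≈ 0.8467
Decision: fail to reject H₀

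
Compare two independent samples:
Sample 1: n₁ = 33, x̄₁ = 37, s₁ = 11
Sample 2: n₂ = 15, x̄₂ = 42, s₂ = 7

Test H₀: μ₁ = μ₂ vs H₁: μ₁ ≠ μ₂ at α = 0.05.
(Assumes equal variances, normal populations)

Pooled variance: s²_p = [32×11² + 14×7²]/(46) = 99.0870
s_p = 9.9542
SE = s_p×√(1/n₁ + 1/n₂) = 9.9542×√(1/33 + 1/15) = 3.0997
t = (x̄₁ - x̄₂)/SE = (37 - 42)/3.0997 = -1.6131
df = 46, t-critical = ±2.013
Decision: fail to reject H₀

Answer: t = -1.6131, fail to reject H₀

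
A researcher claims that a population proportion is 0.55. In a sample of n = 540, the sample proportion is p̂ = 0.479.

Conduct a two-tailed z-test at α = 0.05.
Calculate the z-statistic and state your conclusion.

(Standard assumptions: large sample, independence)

Answer: z = -3.3164, reject H₀

Derivation:
H₀: p = 0.55, H₁: p ≠ 0.55
Standard error: SE = √(p₀(1-p₀)/n) = √(0.55×0.45/540) = 0.021409
z-statistic: z = (p̂ - p₀)/SE = (0.479 - 0.55)/0.021409 = -3.3164
Critical value: z_0.025 = ±1.960
p-value = 0.0009
Decision: reject H₀ at α = 0.05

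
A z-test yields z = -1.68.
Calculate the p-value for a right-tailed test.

For z = -1.68:
p = P(Z > -1.68) = 1 - Φ(-1.68) = 0.9535

Answer: p-value ≈ 0.9535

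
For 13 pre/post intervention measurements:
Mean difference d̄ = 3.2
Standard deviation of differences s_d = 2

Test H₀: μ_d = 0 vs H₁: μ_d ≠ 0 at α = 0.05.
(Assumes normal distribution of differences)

Answer: t = 5.7689, reject H₀

Derivation:
df = n - 1 = 12
SE = s_d/√n = 2/√13 = 0.5547
t = d̄/SE = 3.2/0.5547 = 5.7689
Critical value: t_{0.025,12} = ±2.179
p-value ≈ 0.0001
Decision: reject H₀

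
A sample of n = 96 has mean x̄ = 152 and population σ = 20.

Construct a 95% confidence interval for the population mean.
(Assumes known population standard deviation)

Confidence level: 95%, α = 0.05
z_0.025 = 1.960
SE = σ/√n = 20/√96 = 2.0412
Margin of error = 1.960 × 2.0412 = 4.0008
CI: x̄ ± margin = 152 ± 4.0008
CI: (147.9992, 156.0008)

Answer: (147.9992, 156.0008)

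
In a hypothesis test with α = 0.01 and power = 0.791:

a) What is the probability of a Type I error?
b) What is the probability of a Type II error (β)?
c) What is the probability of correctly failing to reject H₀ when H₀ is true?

a) Type I error probability = α = 0.01
b) Power = P(reject H₀ | H₁ true) = 1 - β = 0.791, so Type II error probability = β = 1 - Power = 0.209
c) P(fail to reject H₀ | H₀ true) = 1 - α = 0.99

Answer: a) 0.01, b) 0.209, c) 0.99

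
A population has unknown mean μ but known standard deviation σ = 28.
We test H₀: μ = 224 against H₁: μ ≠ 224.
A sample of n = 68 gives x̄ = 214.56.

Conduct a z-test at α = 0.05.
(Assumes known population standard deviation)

Answer: z = -2.7802, reject H₀

Derivation:
Standard error: SE = σ/√n = 28/√68 = 3.3955
z-statistic: z = (x̄ - μ₀)/SE = (214.56 - 224)/3.3955 = -2.7802
Critical value: ±1.960
p-value = 0.0054
Decision: reject H₀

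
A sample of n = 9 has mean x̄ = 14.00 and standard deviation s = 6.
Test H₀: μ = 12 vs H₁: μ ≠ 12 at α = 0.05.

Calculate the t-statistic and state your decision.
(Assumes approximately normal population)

df = n - 1 = 8
SE = s/√n = 6/√9 = 2.0000
t = (x̄ - μ₀)/SE = (14.00 - 12)/2.0000 = 1.0000
Critical value: t_{0.025,8} = ±2.306
p-value ≈ 0.3466
Decision: fail to reject H₀

Answer: t = 1.0000, fail to reject H₀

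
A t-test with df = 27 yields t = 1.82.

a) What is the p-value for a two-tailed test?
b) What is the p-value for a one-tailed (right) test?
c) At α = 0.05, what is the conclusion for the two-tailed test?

Using t-distribution with df = 27:
a) Two-tailed: p = 2×P(T > 1.82) = 0.0799
b) One-tailed: p = P(T > 1.82) = 0.0399
c) 0.0799 ≥ 0.05, fail to reject H₀

Answer: a) 0.0799, b) 0.0399, c) fail to reject H₀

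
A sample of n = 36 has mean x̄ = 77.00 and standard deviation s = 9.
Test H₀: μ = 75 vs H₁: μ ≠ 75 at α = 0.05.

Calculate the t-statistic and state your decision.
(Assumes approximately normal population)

Answer: t = 1.3333, fail to reject H₀

Derivation:
df = n - 1 = 35
SE = s/√n = 9/√36 = 1.5000
t = (x̄ - μ₀)/SE = (77.00 - 75)/1.5000 = 1.3333
Critical value: t_{0.025,35} = ±2.030
p-value ≈ 0.1910
Decision: fail to reject H₀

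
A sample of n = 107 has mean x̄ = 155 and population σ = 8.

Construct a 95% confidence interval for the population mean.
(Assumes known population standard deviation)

Confidence level: 95%, α = 0.05
z_0.025 = 1.960
SE = σ/√n = 8/√107 = 0.7734
Margin of error = 1.960 × 0.7734 = 1.5159
CI: x̄ ± margin = 155 ± 1.5159
CI: (153.4841, 156.5159)

Answer: (153.4841, 156.5159)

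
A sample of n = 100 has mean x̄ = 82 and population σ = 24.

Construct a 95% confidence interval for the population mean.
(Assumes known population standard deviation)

Confidence level: 95%, α = 0.05
z_0.025 = 1.960
SE = σ/√n = 24/√100 = 2.4000
Margin of error = 1.960 × 2.4000 = 4.7040
CI: x̄ ± margin = 82 ± 4.7040
CI: (77.2960, 86.7040)

Answer: (77.2960, 86.7040)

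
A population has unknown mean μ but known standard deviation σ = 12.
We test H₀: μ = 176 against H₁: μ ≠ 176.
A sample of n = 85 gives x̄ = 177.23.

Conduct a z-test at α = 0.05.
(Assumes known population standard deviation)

Standard error: SE = σ/√n = 12/√85 = 1.3016
z-statistic: z = (x̄ - μ₀)/SE = (177.23 - 176)/1.3016 = 0.9450
Critical value: ±1.960
p-value = 0.3447
Decision: fail to reject H₀

Answer: z = 0.9450, fail to reject H₀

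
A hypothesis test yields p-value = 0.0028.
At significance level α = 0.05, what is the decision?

Compare p-value to α:
0.0028 < 0.05
Decision: reject H₀

Answer: reject H₀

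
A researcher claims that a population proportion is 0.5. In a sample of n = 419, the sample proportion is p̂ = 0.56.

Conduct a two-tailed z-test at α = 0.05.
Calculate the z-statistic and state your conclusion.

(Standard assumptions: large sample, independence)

Answer: z = 2.4563, reject H₀

Derivation:
H₀: p = 0.5, H₁: p ≠ 0.5
Standard error: SE = √(p₀(1-p₀)/n) = √(0.5×0.5/419) = 0.024427
z-statistic: z = (p̂ - p₀)/SE = (0.56 - 0.5)/0.024427 = 2.4563
Critical value: z_0.025 = ±1.960
p-value = 0.0140
Decision: reject H₀ at α = 0.05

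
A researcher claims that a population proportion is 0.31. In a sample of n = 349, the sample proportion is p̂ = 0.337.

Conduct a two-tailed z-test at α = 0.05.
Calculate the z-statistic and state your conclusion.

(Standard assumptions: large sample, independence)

H₀: p = 0.31, H₁: p ≠ 0.31
Standard error: SE = √(p₀(1-p₀)/n) = √(0.31×0.69/349) = 0.024757
z-statistic: z = (p̂ - p₀)/SE = (0.337 - 0.31)/0.024757 = 1.0906
Critical value: z_0.025 = ±1.960
p-value = 0.2754
Decision: fail to reject H₀ at α = 0.05

Answer: z = 1.0906, fail to reject H₀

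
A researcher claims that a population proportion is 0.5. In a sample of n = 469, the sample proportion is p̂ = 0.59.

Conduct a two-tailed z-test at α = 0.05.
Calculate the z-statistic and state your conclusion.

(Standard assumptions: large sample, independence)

H₀: p = 0.5, H₁: p ≠ 0.5
Standard error: SE = √(p₀(1-p₀)/n) = √(0.5×0.5/469) = 0.023088
z-statistic: z = (p̂ - p₀)/SE = (0.59 - 0.5)/0.023088 = 3.8981
Critical value: z_0.025 = ±1.960
p-value = 0.0001
Decision: reject H₀ at α = 0.05

Answer: z = 3.8981, reject H₀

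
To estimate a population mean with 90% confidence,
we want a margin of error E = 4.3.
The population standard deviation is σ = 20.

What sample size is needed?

Answer: n = 59

Derivation:
z_0.05 = 1.645
n = (z×σ/E)² = (1.645×20/4.3)²
n = 58.5403
Round up: n = 59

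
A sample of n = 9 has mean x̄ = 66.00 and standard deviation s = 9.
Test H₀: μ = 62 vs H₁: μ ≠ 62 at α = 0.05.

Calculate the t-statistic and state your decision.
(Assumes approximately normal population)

Answer: t = 1.3333, fail to reject H₀

Derivation:
df = n - 1 = 8
SE = s/√n = 9/√9 = 3.0000
t = (x̄ - μ₀)/SE = (66.00 - 62)/3.0000 = 1.3333
Critical value: t_{0.025,8} = ±2.306
p-value ≈ 0.2191
Decision: fail to reject H₀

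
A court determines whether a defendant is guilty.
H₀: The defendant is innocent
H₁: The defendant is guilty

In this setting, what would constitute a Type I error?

Answer: Convicting an innocent person

Derivation:
Type I error: rejecting H₀ when it is actually true (false positive).
Type II error: failing to reject H₀ when H₁ is actually true (false negative).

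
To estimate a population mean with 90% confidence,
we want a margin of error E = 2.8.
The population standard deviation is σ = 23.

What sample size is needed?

Answer: n = 183

Derivation:
z_0.05 = 1.645
n = (z×σ/E)² = (1.645×23/2.8)²
n = 182.5877
Round up: n = 183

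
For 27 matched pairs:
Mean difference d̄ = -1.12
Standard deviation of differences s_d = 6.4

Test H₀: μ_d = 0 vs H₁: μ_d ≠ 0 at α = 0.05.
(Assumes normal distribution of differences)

Answer: t = -0.9093, fail to reject H₀

Derivation:
df = n - 1 = 26
SE = s_d/√n = 6.4/√27 = 1.2317
t = d̄/SE = -1.12/1.2317 = -0.9093
Critical value: t_{0.025,26} = ±2.056
p-value ≈ 0.3715
Decision: fail to reject H₀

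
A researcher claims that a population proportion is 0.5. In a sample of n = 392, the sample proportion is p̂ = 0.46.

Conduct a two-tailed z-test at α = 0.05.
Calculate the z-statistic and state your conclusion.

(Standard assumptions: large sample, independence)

H₀: p = 0.5, H₁: p ≠ 0.5
Standard error: SE = √(p₀(1-p₀)/n) = √(0.5×0.5/392) = 0.025254
z-statistic: z = (p̂ - p₀)/SE = (0.46 - 0.5)/0.025254 = -1.5839
Critical value: z_0.025 = ±1.960
p-value = 0.1132
Decision: fail to reject H₀ at α = 0.05

Answer: z = -1.5839, fail to reject H₀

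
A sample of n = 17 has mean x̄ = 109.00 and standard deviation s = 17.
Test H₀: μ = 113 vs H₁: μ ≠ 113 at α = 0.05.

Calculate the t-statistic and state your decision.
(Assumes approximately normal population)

df = n - 1 = 16
SE = s/√n = 17/√17 = 4.1231
t = (x̄ - μ₀)/SE = (109.00 - 113)/4.1231 = -0.9701
Critical value: t_{0.025,16} = ±2.120
p-value ≈ 0.3464
Decision: fail to reject H₀

Answer: t = -0.9701, fail to reject H₀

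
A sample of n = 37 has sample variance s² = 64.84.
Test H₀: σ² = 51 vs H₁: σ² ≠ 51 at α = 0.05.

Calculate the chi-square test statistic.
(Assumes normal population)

df = n - 1 = 36
χ² = (n-1)s²/σ₀² = 36×64.84/51 = 45.7694
Critical values: χ²_{0.975,36} = 21.336, χ²_{0.025,36} = 54.437
Rejection region: χ² < 21.336 or χ² > 54.437
Decision: fail to reject H₀

Answer: χ² = 45.7694, fail to reject H₀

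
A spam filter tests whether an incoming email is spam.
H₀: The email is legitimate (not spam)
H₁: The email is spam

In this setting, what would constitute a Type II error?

Type I error (α): Rejecting H₀ when H₀ is true
Type II error (β): Failing to reject H₀ when H₁ is true

Answer: Letting a spam email through to the inbox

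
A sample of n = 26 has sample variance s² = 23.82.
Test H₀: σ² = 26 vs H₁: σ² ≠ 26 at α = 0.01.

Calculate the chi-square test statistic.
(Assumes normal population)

Answer: χ² = 22.9038, fail to reject H₀

Derivation:
df = n - 1 = 25
χ² = (n-1)s²/σ₀² = 25×23.82/26 = 22.9038
Critical values: χ²_{0.995,25} = 10.520, χ²_{0.005,25} = 46.928
Rejection region: χ² < 10.520 or χ² > 46.928
Decision: fail to reject H₀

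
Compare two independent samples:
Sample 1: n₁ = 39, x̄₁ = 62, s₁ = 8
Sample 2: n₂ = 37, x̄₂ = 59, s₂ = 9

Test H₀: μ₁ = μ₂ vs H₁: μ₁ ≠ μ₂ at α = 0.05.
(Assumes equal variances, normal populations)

Answer: t = 1.5377, fail to reject H₀

Derivation:
Pooled variance: s²_p = [38×8² + 36×9²]/(74) = 72.2703
s_p = 8.5012
SE = s_p×√(1/n₁ + 1/n₂) = 8.5012×√(1/39 + 1/37) = 1.9510
t = (x̄₁ - x̄₂)/SE = (62 - 59)/1.9510 = 1.5377
df = 74, t-critical = ±1.993
Decision: fail to reject H₀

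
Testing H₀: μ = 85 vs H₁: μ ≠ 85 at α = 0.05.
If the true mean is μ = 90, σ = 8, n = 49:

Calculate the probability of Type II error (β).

Answer: β ≈ 0.0079

Derivation:
SE = σ/√n = 8/√49 = 1.1429
Critical values: μ₀ ± z_0.025×SE = 85 ± 1.960×1.1429
Acceptance region: (82.7599, 87.2401)
Under H₁ (μ = 90): z_high = (87.2401 - 90)/1.1429 = -2.4148, z_low = (82.7599 - 90)/1.1429 = -6.3348
β = P(not reject | H₁) = Φ(-2.4148) - Φ(-6.3348) ≈ 0.0079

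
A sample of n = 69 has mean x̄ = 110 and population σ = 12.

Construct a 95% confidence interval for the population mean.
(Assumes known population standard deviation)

Answer: (107.1686, 112.8314)

Derivation:
Confidence level: 95%, α = 0.05
z_0.025 = 1.960
SE = σ/√n = 12/√69 = 1.4446
Margin of error = 1.960 × 1.4446 = 2.8314
CI: x̄ ± margin = 110 ± 2.8314
CI: (107.1686, 112.8314)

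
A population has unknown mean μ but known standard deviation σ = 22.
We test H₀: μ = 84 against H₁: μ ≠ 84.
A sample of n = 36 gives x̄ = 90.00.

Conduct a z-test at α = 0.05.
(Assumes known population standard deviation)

Answer: z = 1.6363, fail to reject H₀

Derivation:
Standard error: SE = σ/√n = 22/√36 = 3.6667
z-statistic: z = (x̄ - μ₀)/SE = (90.00 - 84)/3.6667 = 1.6363
Critical value: ±1.960
p-value = 0.1018
Decision: fail to reject H₀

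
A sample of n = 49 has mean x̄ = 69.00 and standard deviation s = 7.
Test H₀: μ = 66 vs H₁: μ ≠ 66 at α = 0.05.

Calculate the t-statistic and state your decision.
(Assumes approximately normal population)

df = n - 1 = 48
SE = s/√n = 7/√49 = 1.0000
t = (x̄ - μ₀)/SE = (69.00 - 66)/1.0000 = 3.0000
Critical value: t_{0.025,48} = ±2.011
p-value ≈ 0.0043
Decision: reject H₀

Answer: t = 3.0000, reject H₀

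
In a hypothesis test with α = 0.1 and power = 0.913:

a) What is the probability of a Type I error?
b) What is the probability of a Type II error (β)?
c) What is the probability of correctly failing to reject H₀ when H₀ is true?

Answer: a) 0.1, b) 0.087, c) 0.9

Derivation:
a) Type I error probability = α = 0.1
b) Power = P(reject H₀ | H₁ true) = 1 - β = 0.913, so Type II error probability = β = 1 - Power = 0.087
c) P(fail to reject H₀ | H₀ true) = 1 - α = 0.9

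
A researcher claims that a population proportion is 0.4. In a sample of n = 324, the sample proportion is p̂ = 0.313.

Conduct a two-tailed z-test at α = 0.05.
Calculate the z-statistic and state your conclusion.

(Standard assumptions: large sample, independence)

H₀: p = 0.4, H₁: p ≠ 0.4
Standard error: SE = √(p₀(1-p₀)/n) = √(0.4×0.6/324) = 0.027217
z-statistic: z = (p̂ - p₀)/SE = (0.313 - 0.4)/0.027217 = -3.1965
Critical value: z_0.025 = ±1.960
p-value = 0.0014
Decision: reject H₀ at α = 0.05

Answer: z = -3.1965, reject H₀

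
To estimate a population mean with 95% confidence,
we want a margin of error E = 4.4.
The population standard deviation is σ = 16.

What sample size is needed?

Answer: n = 51

Derivation:
z_0.025 = 1.960
n = (z×σ/E)² = (1.960×16/4.4)²
n = 50.7980
Round up: n = 51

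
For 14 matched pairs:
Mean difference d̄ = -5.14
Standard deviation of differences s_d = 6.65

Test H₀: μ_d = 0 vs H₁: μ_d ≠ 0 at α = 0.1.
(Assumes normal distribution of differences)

df = n - 1 = 13
SE = s_d/√n = 6.65/√14 = 1.7773
t = d̄/SE = -5.14/1.7773 = -2.8920
Critical value: t_{0.05,13} = ±1.771
p-value ≈ 0.0126
Decision: reject H₀

Answer: t = -2.8920, reject H₀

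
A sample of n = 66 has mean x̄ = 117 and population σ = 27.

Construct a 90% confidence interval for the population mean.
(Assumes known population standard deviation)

Answer: (111.5328, 122.4672)

Derivation:
Confidence level: 90%, α = 0.1
z_0.05 = 1.645
SE = σ/√n = 27/√66 = 3.3235
Margin of error = 1.645 × 3.3235 = 5.4672
CI: x̄ ± margin = 117 ± 5.4672
CI: (111.5328, 122.4672)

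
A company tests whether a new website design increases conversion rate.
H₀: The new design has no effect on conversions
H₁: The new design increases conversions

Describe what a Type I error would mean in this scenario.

A Type I error (probability α) occurs when we reject a true H₀.
A Type II error (probability β) occurs when we fail to reject a false H₀.

Answer: Switching to a new design that doesn't actually help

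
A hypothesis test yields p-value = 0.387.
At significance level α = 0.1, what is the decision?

Compare p-value to α:
0.387 ≥ 0.1
Decision: fail to reject H₀

Answer: fail to reject H₀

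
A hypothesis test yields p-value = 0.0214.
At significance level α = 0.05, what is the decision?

Answer: reject H₀

Derivation:
Compare p-value to α:
0.0214 < 0.05
Decision: reject H₀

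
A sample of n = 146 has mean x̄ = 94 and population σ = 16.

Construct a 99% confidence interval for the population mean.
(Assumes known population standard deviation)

Answer: (90.5889, 97.4111)

Derivation:
Confidence level: 99%, α = 0.01
z_0.005 = 2.576
SE = σ/√n = 16/√146 = 1.3242
Margin of error = 2.576 × 1.3242 = 3.4111
CI: x̄ ± margin = 94 ± 3.4111
CI: (90.5889, 97.4111)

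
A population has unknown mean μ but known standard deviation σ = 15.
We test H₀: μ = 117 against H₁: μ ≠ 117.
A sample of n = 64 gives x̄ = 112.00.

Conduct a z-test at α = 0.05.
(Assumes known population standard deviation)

Answer: z = -2.6667, reject H₀

Derivation:
Standard error: SE = σ/√n = 15/√64 = 1.8750
z-statistic: z = (x̄ - μ₀)/SE = (112.00 - 117)/1.8750 = -2.6667
Critical value: ±1.960
p-value = 0.0077
Decision: reject H₀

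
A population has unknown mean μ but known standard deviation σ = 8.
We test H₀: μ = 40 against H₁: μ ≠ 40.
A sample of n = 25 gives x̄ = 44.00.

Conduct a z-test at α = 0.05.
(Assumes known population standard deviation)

Standard error: SE = σ/√n = 8/√25 = 1.6000
z-statistic: z = (x̄ - μ₀)/SE = (44.00 - 40)/1.6000 = 2.5000
Critical value: ±1.960
p-value = 0.0124
Decision: reject H₀

Answer: z = 2.5000, reject H₀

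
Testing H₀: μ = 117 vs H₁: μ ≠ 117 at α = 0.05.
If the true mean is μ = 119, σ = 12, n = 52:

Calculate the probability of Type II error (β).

Answer: β ≈ 0.7750

Derivation:
SE = σ/√n = 12/√52 = 1.6641
Critical values: μ₀ ± z_0.025×SE = 117 ± 1.960×1.6641
Acceptance region: (113.7384, 120.2616)
Under H₁ (μ = 119): z_high = (120.2616 - 119)/1.6641 = 0.7581, z_low = (113.7384 - 119)/1.6641 = -3.1618
β = P(not reject | H₁) = Φ(0.7581) - Φ(-3.1618) ≈ 0.7750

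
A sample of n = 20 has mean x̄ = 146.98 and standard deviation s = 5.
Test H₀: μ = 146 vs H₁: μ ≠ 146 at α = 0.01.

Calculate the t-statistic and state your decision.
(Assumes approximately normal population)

Answer: t = 0.8766, fail to reject H₀

Derivation:
df = n - 1 = 19
SE = s/√n = 5/√20 = 1.1180
t = (x̄ - μ₀)/SE = (146.98 - 146)/1.1180 = 0.8766
Critical value: t_{0.005,19} = ±2.861
p-value ≈ 0.3917
Decision: fail to reject H₀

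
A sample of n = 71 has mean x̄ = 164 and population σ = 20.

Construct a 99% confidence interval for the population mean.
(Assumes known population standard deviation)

Answer: (157.8856, 170.1144)

Derivation:
Confidence level: 99%, α = 0.01
z_0.005 = 2.576
SE = σ/√n = 20/√71 = 2.3736
Margin of error = 2.576 × 2.3736 = 6.1144
CI: x̄ ± margin = 164 ± 6.1144
CI: (157.8856, 170.1144)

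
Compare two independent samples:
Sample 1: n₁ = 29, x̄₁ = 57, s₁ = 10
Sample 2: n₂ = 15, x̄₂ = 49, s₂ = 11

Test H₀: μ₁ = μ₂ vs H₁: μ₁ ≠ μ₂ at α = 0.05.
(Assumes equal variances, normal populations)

Pooled variance: s²_p = [28×10² + 14×11²]/(42) = 107.0000
s_p = 10.3441
SE = s_p×√(1/n₁ + 1/n₂) = 10.3441×√(1/29 + 1/15) = 3.2898
t = (x̄₁ - x̄₂)/SE = (57 - 49)/3.2898 = 2.4318
df = 42, t-critical = ±2.018
Decision: reject H₀

Answer: t = 2.4318, reject H₀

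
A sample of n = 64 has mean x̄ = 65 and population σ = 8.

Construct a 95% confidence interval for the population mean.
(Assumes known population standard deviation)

Confidence level: 95%, α = 0.05
z_0.025 = 1.960
SE = σ/√n = 8/√64 = 1.0000
Margin of error = 1.960 × 1.0000 = 1.9600
CI: x̄ ± margin = 65 ± 1.9600
CI: (63.0400, 66.9600)

Answer: (63.0400, 66.9600)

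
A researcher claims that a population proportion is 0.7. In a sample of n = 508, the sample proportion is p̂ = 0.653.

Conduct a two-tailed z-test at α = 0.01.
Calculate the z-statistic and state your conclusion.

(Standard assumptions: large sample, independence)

Answer: z = -2.3116, fail to reject H₀

Derivation:
H₀: p = 0.7, H₁: p ≠ 0.7
Standard error: SE = √(p₀(1-p₀)/n) = √(0.7×0.3/508) = 0.020332
z-statistic: z = (p̂ - p₀)/SE = (0.653 - 0.7)/0.020332 = -2.3116
Critical value: z_0.005 = ±2.576
p-value = 0.0208
Decision: fail to reject H₀ at α = 0.01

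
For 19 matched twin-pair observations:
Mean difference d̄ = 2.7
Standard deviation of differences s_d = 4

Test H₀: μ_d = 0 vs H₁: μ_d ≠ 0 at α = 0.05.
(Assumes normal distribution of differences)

Answer: t = 2.9421, reject H₀

Derivation:
df = n - 1 = 18
SE = s_d/√n = 4/√19 = 0.9177
t = d̄/SE = 2.7/0.9177 = 2.9421
Critical value: t_{0.025,18} = ±2.101
p-value ≈ 0.0087
Decision: reject H₀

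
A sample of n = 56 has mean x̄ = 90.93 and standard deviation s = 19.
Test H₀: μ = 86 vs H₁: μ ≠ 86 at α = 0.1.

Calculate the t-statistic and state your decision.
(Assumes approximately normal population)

Answer: t = 1.9417, reject H₀

Derivation:
df = n - 1 = 55
SE = s/√n = 19/√56 = 2.5390
t = (x̄ - μ₀)/SE = (90.93 - 86)/2.5390 = 1.9417
Critical value: t_{0.05,55} = ±1.673
p-value ≈ 0.0573
Decision: reject H₀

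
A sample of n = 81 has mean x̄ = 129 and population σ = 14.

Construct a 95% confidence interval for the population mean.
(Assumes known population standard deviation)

Answer: (125.9510, 132.0490)

Derivation:
Confidence level: 95%, α = 0.05
z_0.025 = 1.960
SE = σ/√n = 14/√81 = 1.5556
Margin of error = 1.960 × 1.5556 = 3.0490
CI: x̄ ± margin = 129 ± 3.0490
CI: (125.9510, 132.0490)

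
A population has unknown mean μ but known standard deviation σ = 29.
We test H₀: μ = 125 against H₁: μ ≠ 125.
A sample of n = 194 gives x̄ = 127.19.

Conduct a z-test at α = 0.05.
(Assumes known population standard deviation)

Standard error: SE = σ/√n = 29/√194 = 2.0821
z-statistic: z = (x̄ - μ₀)/SE = (127.19 - 125)/2.0821 = 1.0518
Critical value: ±1.960
p-value = 0.2929
Decision: fail to reject H₀

Answer: z = 1.0518, fail to reject H₀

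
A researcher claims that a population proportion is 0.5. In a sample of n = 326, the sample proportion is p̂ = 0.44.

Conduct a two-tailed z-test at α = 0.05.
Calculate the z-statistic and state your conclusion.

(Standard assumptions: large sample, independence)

H₀: p = 0.5, H₁: p ≠ 0.5
Standard error: SE = √(p₀(1-p₀)/n) = √(0.5×0.5/326) = 0.027692
z-statistic: z = (p̂ - p₀)/SE = (0.44 - 0.5)/0.027692 = -2.1667
Critical value: z_0.025 = ±1.960
p-value = 0.0303
Decision: reject H₀ at α = 0.05

Answer: z = -2.1667, reject H₀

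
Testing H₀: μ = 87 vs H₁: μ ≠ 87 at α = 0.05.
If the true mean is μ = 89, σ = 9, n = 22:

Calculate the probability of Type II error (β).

SE = σ/√n = 9/√22 = 1.9188
Critical values: μ₀ ± z_0.025×SE = 87 ± 1.960×1.9188
Acceptance region: (83.2392, 90.7608)
Under H₁ (μ = 89): z_high = (90.7608 - 89)/1.9188 = 0.9177, z_low = (83.2392 - 89)/1.9188 = -3.0023
β = P(not reject | H₁) = Φ(0.9177) - Φ(-3.0023) ≈ 0.8193

Answer: β ≈ 0.8193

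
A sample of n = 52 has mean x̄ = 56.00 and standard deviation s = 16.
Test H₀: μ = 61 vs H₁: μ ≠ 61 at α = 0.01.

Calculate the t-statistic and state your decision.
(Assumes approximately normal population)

Answer: t = -2.2535, fail to reject H₀

Derivation:
df = n - 1 = 51
SE = s/√n = 16/√52 = 2.2188
t = (x̄ - μ₀)/SE = (56.00 - 61)/2.2188 = -2.2535
Critical value: t_{0.005,51} = ±2.676
p-value ≈ 0.0286
Decision: fail to reject H₀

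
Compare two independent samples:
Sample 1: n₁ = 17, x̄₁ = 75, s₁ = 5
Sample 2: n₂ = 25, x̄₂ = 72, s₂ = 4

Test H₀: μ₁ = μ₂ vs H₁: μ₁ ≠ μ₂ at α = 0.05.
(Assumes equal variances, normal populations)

Pooled variance: s²_p = [16×5² + 24×4²]/(40) = 19.6000
s_p = 4.4272
SE = s_p×√(1/n₁ + 1/n₂) = 4.4272×√(1/17 + 1/25) = 1.3917
t = (x̄₁ - x̄₂)/SE = (75 - 72)/1.3917 = 2.1556
df = 40, t-critical = ±2.021
Decision: reject H₀

Answer: t = 2.1556, reject H₀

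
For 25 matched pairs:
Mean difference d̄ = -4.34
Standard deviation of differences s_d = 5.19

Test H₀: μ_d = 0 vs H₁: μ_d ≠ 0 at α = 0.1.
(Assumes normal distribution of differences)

df = n - 1 = 24
SE = s_d/√n = 5.19/√25 = 1.0380
t = d̄/SE = -4.34/1.0380 = -4.1811
Critical value: t_{0.05,24} = ±1.711
p-value ≈ 0.0003
Decision: reject H₀

Answer: t = -4.1811, reject H₀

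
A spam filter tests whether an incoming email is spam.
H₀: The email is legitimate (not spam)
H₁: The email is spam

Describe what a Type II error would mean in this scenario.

A Type I error (probability α) occurs when we reject a true H₀.
A Type II error (probability β) occurs when we fail to reject a false H₀.

Answer: Letting a spam email through to the inbox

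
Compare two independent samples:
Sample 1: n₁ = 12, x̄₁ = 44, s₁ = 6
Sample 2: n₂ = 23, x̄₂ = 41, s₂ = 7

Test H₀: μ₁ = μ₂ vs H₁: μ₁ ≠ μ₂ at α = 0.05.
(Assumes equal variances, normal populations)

Pooled variance: s²_p = [11×6² + 22×7²]/(33) = 44.6667
s_p = 6.6833
SE = s_p×√(1/n₁ + 1/n₂) = 6.6833×√(1/12 + 1/23) = 2.3800
t = (x̄₁ - x̄₂)/SE = (44 - 41)/2.3800 = 1.2605
df = 33, t-critical = ±2.035
Decision: fail to reject H₀

Answer: t = 1.2605, fail to reject H₀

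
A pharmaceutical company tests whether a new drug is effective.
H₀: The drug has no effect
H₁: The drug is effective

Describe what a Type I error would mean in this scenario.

Answer: Concluding the drug is effective when it actually has no effect

Derivation:
Type I error: rejecting H₀ when it is actually true (false positive).
Type II error: failing to reject H₀ when H₁ is actually true (false negative).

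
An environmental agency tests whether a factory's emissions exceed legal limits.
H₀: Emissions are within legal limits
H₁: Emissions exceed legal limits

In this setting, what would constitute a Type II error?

Type I error: rejecting H₀ when it is actually true (false positive).
Type II error: failing to reject H₀ when H₁ is actually true (false negative).

Answer: Failing to cite a factory whose emissions actually exceed the limit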